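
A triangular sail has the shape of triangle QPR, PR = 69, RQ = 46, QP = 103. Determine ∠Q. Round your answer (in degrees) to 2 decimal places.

By the law of cosines, cos Q = (RQ² + QP² − PR²) / (2·RQ·QP) ≈ 0.84044, so ∠Q ≈ 32.81°.

32.81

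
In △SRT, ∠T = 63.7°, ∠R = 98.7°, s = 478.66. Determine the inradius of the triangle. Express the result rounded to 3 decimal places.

193.922

The third angle is ∠S = 180° − ∠R − ∠T = 17.60°.
Law of sines: r = s·sin R/sin S ≈ 1564.8.
Law of sines: t = s·sin T/sin S ≈ 1419.2.
Area = ½·s·r·sin T ≈ 3.3574e+05.
Semiperimeter p = (478.66+1564.8+1419.2)/2 = 1731.3.
Inradius = area/p = 3.3574e+05/1731.3 ≈ 193.92.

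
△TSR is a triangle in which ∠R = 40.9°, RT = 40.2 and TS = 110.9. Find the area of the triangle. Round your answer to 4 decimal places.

Law of sines: sin S = RT·sin R/TS ≈ 0.23734.
Since TS ≥ RT, only the acute value applies: ∠S ≈ 13.73°.
Then ∠T = 180° − ∠R − ∠S ≈ 125.37°.
Law of sines gives SR = TS·sin T/sin R ≈ 138.12.
Area = ½·TS·RT·sin T ≈ 1817.7.

area ≈ 1817.6549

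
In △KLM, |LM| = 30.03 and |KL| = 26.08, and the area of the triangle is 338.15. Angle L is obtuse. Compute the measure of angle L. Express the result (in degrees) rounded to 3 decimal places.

120.285

From area = ½·|KL|·|LM|·sin L, we get sin L = 2·area/(|KL|·|LM|) ≈ 0.86353.
Taking the obtuse solution, ∠L ≈ 120.28°.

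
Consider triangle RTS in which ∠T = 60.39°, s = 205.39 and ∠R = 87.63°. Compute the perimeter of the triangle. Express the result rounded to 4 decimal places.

The third angle is ∠S = 180° − ∠R − ∠T = 31.98°.
Law of sines: r = s·sin R/sin S ≈ 387.47.
Law of sines: t = s·sin T/sin S ≈ 337.16.
Semiperimeter p = (387.47+337.16+205.39)/2 = 465.01.
Perimeter = 387.47 + 337.16 + 205.39 = 930.02.

perimeter ≈ 930.0225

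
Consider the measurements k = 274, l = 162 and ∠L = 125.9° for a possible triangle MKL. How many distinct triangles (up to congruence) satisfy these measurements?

0

k·sin L = 274·sin(125.9°) ≈ 222.
Since ∠L is not acute, a triangle exists only if l > k; here l ≤ k, so there is no triangle.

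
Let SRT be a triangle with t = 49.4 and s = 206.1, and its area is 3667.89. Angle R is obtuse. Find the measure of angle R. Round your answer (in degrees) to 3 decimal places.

From area = ½·t·s·sin R, we get sin R = 2·area/(t·s) ≈ 0.72051.
Taking the obtuse solution, ∠R ≈ 133.90°.

133.903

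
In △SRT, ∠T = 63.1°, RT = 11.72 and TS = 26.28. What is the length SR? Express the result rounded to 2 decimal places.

By the law of cosines, SR² = RT² + TS² − 2·RT·TS·cos T = 549.3, so SR ≈ 23.437.

23.44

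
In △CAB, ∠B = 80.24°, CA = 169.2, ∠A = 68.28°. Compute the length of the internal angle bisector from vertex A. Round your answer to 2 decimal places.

t_A ≈ 97.01

The third angle is ∠C = 180° − ∠A − ∠B = 31.48°.
Law of sines: AB = CA·sin C/sin B ≈ 89.654.
Law of sines: BC = CA·sin A/sin B ≈ 159.5.
The bisector from A has length 2·CA·AB·cos(∠A/2)/(CA+AB) ≈ 97.007.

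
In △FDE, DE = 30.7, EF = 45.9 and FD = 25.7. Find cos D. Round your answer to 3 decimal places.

By the law of cosines, cos D = (FD² + DE² − EF²) / (2·FD·DE) ≈ -0.31929, so ∠D ≈ 108.62°.

cos D ≈ -0.319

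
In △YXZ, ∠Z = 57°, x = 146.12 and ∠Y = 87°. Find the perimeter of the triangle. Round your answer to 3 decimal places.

602.862

The third angle is ∠X = 180° − ∠Z − ∠Y = 36.00°.
Law of sines: y = x·sin Y/sin X ≈ 248.25.
Law of sines: z = x·sin Z/sin X ≈ 208.49.
Semiperimeter s = (248.25+146.12+208.49)/2 = 301.43.
Perimeter = 248.25 + 146.12 + 208.49 = 602.86.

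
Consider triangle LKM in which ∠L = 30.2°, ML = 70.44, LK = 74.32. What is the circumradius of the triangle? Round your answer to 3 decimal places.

By the law of cosines, KM² = ML² + LK² − 2·ML·LK·cos L = 1436.1, so KM ≈ 37.896.
Area = ½·ML·LK·sin L ≈ 1316.7.
Circumradius = KM/(2 sin L) ≈ 37.669.

R ≈ 37.669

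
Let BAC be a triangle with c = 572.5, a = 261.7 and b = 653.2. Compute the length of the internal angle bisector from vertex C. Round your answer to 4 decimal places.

t_C ≈ 322.5018

By the law of cosines, cos C = (b² + a² − c²) / (2·b·a) ≈ 0.48964, so ∠C ≈ 60.68°.
The bisector from C has length 2·b·a·cos(∠C/2)/(b+a) ≈ 322.5.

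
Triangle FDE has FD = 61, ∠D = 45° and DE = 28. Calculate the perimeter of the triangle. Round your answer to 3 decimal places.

By the law of cosines, EF² = FD² + DE² − 2·FD·DE·cos D = 2089.5, so EF ≈ 45.711.
Semiperimeter s = (28+45.711+61)/2 = 67.356.
Perimeter = 28 + 45.711 + 61 = 134.71.

134.711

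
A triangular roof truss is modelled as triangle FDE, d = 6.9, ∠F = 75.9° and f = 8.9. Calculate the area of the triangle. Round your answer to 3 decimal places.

area ≈ 25.257

Law of sines: sin D = d·sin F/f ≈ 0.75192.
Since f ≥ d, only the acute value applies: ∠D ≈ 48.76°.
Then ∠E = 180° − ∠F − ∠D ≈ 55.34°.
Law of sines gives e = f·sin E/sin F ≈ 7.5483.
Area = ½·f·d·sin E ≈ 25.257.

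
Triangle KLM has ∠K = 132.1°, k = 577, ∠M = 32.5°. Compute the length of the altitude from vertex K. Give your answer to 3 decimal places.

h_K ≈ 110.958

The third angle is ∠L = 180° − ∠M − ∠K = 15.40°.
Law of sines: l = k·sin L/sin K ≈ 206.51.
Law of sines: m = k·sin M/sin K ≈ 417.83.
Area = ½·k·l·sin M ≈ 32011.
The altitude from K has length 2·area/k ≈ 110.96.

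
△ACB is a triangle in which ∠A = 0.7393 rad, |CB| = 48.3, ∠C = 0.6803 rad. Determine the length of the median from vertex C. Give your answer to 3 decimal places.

The third angle is ∠B = π − ∠A − ∠C = 1.7220 rad.
Law of sines: |BA| = |CB|·sin C/sin A ≈ 45.092.
Law of sines: |AC| = |CB|·sin B/sin A ≈ 70.868.
Median from C: ½√(2·|AC|² + 2·|CB|² − |BA|²) ≈ 56.296.

m_C ≈ 56.296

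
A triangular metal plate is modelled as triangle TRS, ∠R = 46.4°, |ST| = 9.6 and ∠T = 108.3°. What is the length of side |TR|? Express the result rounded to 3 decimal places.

The third angle is ∠S = 180° − ∠T − ∠R = 25.30°.
Law of sines: |TR| = |ST|·sin S/sin R ≈ 5.6653.

5.665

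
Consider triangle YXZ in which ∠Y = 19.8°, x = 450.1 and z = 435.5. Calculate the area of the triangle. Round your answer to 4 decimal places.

Area = ½·x·z·sin Y ≈ 33199.

area ≈ 33199.4580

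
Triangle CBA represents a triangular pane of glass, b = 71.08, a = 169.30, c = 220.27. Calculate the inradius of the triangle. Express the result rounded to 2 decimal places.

Semiperimeter s = (220.27 + 71.08 + 169.3)/2 = 230.33.
Heron's formula: area = √(230.33·10.055·159.25·61.025) ≈ 4744.
Inradius = area/s = 4744/230.33 ≈ 20.597.

r ≈ 20.60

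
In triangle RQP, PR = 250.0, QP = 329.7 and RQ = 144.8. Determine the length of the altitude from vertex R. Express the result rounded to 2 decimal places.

h_R ≈ 102.91

Semiperimeter s = (329.7 + 250 + 144.8)/2 = 362.25.
Heron's formula: area = √(362.25·32.55·112.25·217.45) ≈ 16965.
The altitude from R has length 2·area/QP ≈ 102.91.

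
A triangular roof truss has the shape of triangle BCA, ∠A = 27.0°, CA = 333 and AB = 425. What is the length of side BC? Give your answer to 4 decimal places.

198.2791

By the law of cosines, BC² = CA² + AB² − 2·CA·AB·cos A = 39315, so BC ≈ 198.28.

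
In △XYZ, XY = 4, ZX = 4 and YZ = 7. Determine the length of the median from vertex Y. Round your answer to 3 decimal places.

Median from Y: ½√(2·XY² + 2·YZ² − ZX²) ≈ 5.3385.

5.339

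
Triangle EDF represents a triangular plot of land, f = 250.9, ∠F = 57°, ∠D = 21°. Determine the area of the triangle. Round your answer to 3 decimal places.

The third angle is ∠E = 180° − ∠D − ∠F = 102.00°.
Law of sines: e = f·sin E/sin F ≈ 292.63.
Law of sines: d = f·sin D/sin F ≈ 107.21.
Area = ½·f·e·sin D ≈ 13156.

area ≈ 13155.685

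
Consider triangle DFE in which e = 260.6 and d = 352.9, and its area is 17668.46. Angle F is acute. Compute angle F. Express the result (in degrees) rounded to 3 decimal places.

22.597

From area = ½·e·d·sin F, we get sin F = 2·area/(e·d) ≈ 0.38424.
Taking the acute solution, ∠F ≈ 22.60°.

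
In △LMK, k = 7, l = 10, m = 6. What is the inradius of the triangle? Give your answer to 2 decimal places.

1.80

Semiperimeter s = (10 + 6 + 7)/2 = 11.5.
Heron's formula: area = √(11.5·1.5·5.5·4.5) ≈ 20.662.
Inradius = area/s = 20.662/11.5 ≈ 1.7967.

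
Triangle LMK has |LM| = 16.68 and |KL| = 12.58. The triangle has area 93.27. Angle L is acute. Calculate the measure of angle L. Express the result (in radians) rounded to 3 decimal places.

∠L ≈ 1.095 rad

From area = ½·|KL|·|LM|·sin L, we get sin L = 2·area/(|KL|·|LM|) ≈ 0.88899.
Taking the acute solution, ∠L ≈ 1.0951 rad.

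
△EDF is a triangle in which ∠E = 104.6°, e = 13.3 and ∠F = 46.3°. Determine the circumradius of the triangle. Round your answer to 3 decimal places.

6.872

The third angle is ∠D = 180° − ∠F − ∠E = 29.10°.
Law of sines: d = e·sin D/sin E ≈ 6.6841.
Law of sines: f = e·sin F/sin E ≈ 9.9363.
Circumradius = e/(2 sin E) ≈ 6.8719.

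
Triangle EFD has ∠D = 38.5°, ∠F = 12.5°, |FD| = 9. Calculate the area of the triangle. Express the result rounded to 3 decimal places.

7.022

The third angle is ∠E = 180° − ∠F − ∠D = 129.00°.
Law of sines: |DE| = |FD|·sin F/sin E ≈ 2.5066.
Law of sines: |EF| = |FD|·sin D/sin E ≈ 7.2092.
Area = ½·|FD|·|DE|·sin D ≈ 7.0216.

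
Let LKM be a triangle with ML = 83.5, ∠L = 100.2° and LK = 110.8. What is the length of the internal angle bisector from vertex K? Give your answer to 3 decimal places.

t_K ≈ 122.172

By the law of cosines, KM² = ML² + LK² − 2·ML·LK·cos L = 22526, so KM ≈ 150.09.
Law of cosines again: cos K = (LK² + KM² − ML²)/(2·LK·KM) ≈ 0.83677, so ∠K ≈ 33.20°.
The bisector from K has length 2·LK·KM·cos(∠K/2)/(LK+KM) ≈ 122.17.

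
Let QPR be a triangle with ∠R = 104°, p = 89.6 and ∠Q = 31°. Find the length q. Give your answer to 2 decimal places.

65.26

The third angle is ∠P = 180° − ∠R − ∠Q = 45.00°.
Law of sines: q = p·sin Q/sin P ≈ 65.262.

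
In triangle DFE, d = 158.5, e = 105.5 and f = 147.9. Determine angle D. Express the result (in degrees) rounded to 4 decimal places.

By the law of cosines, cos D = (f² + e² − d²) / (2·f·e) ≈ 0.25259, so ∠D ≈ 75.37°.

∠D ≈ 75.3694°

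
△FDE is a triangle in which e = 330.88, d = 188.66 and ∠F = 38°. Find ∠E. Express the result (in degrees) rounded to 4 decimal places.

By the law of cosines, f² = d² + e² − 2·d·e·cos F = 46693, so f ≈ 216.09.
Law of cosines again: cos E = (f² + d² − e²)/(2·f·d) ≈ -0.33356, so ∠E ≈ 109.48°.

∠E ≈ 109.4849°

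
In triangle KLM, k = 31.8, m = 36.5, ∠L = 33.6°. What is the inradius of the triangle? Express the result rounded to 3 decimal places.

7.254

By the law of cosines, l² = m² + k² − 2·m·k·cos L = 409.95, so l ≈ 20.247.
Area = ½·m·k·sin L ≈ 321.16.
Semiperimeter s = (31.8+20.247+36.5)/2 = 44.274.
Inradius = area/s = 321.16/44.274 ≈ 7.254.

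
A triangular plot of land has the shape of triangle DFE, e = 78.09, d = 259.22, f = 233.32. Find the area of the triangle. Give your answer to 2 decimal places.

8956.59

Semiperimeter s = (259.22 + 233.32 + 78.09)/2 = 285.31.
Heron's formula: area = √(285.31·26.095·51.995·207.22) ≈ 8956.6.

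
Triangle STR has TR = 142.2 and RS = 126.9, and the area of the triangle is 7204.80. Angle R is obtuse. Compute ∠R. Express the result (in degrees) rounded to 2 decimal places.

∠R ≈ 127.01°

From area = ½·TR·RS·sin R, we get sin R = 2·area/(TR·RS) ≈ 0.79853.
Taking the obtuse solution, ∠R ≈ 127.01°.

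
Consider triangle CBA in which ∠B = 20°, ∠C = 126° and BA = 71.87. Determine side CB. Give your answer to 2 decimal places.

The third angle is ∠A = 180° − ∠C − ∠B = 34.00°.
Law of sines: CB = BA·sin A/sin C ≈ 49.677.

49.68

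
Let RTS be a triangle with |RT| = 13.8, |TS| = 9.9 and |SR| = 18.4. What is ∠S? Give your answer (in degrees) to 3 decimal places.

47.500

By the law of cosines, cos S = (|TS|² + |SR|² − |RT|²) / (2·|TS|·|SR|) ≈ 0.67559, so ∠S ≈ 47.50°.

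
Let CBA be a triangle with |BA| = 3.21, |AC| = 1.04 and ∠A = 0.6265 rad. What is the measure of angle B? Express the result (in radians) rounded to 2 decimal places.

By the law of cosines, |CB|² = |BA|² + |AC|² − 2·|BA|·|AC|·cos A = 5.9769, so |CB| ≈ 2.4448.
Law of cosines again: cos B = (|CB|² + |BA|² − |AC|²)/(2·|CB|·|BA|) ≈ 0.96840, so ∠B ≈ 0.2521 rad.

∠B ≈ 0.25 rad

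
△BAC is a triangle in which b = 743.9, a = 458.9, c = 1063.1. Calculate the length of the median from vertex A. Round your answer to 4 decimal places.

m_A ≈ 888.3339

Median from A: ½√(2·c² + 2·b² − a²) ≈ 888.33.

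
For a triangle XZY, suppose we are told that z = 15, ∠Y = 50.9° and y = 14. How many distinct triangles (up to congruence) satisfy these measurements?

2

z·sin Y = 15·sin(50.9°) ≈ 11.64.
Since z sin Y < y < z (11.64 < 14 < 15), two triangles exist.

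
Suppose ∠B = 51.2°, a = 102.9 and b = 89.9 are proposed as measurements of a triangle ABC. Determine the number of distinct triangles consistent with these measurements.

a·sin B = 102.9·sin(51.2°) ≈ 80.19.
Since a sin B < b < a (80.19 < 89.9 < 102.9), two triangles exist.

2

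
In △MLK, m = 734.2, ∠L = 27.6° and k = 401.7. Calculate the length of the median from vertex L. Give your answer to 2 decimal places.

By the law of cosines, l² = k² + m² − 2·k·m·cos L = 1.7768e+05, so l ≈ 421.52.
Median from L: ½√(2·k² + 2·m² − l²) ≈ 552.98.

552.98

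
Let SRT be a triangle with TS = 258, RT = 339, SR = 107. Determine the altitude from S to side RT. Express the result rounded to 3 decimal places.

Semiperimeter s = (339 + 258 + 107)/2 = 352.
Heron's formula: area = √(352·13·94·245) ≈ 10266.
The altitude from S has length 2·area/RT ≈ 60.565.

h_S ≈ 60.565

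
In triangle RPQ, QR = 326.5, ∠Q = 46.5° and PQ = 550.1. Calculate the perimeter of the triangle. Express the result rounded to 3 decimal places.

perimeter ≈ 1279.024

By the law of cosines, RP² = PQ² + QR² − 2·PQ·QR·cos Q = 1.6194e+05, so RP ≈ 402.42.
Semiperimeter s = (550.1+326.5+402.42)/2 = 639.51.
Perimeter = 550.1 + 326.5 + 402.42 = 1279.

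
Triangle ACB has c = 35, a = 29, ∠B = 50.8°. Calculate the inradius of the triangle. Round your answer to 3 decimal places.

By the law of cosines, b² = a² + c² − 2·a·c·cos B = 782.98, so b ≈ 27.982.
Area = ½·a·c·sin B ≈ 393.28.
Semiperimeter s = (29+35+27.982)/2 = 45.991.
Inradius = area/s = 393.28/45.991 ≈ 8.5514.

8.551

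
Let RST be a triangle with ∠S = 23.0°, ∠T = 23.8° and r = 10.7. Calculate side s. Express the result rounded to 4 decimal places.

The third angle is ∠R = 180° − ∠S − ∠T = 133.20°.
Law of sines: s = r·sin S/sin R ≈ 5.7353.

5.7353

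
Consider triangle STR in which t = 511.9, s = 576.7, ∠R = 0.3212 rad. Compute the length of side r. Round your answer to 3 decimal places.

By the law of cosines, r² = s² + t² − 2·s·t·cos R = 34395, so r ≈ 185.46.

185.459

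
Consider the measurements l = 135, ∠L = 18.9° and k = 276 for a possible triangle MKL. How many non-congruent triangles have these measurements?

2

k·sin L = 276·sin(18.9°) ≈ 89.4.
Since k sin L < l < k (89.4 < 135 < 276), two triangles exist.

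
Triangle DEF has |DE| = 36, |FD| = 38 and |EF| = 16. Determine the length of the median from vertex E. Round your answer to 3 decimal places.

Median from E: ½√(2·|DE|² + 2·|EF|² − |FD|²) ≈ 20.372.

m_E ≈ 20.372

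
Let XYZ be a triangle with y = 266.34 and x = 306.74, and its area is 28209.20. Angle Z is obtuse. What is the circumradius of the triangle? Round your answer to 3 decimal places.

R ≈ 385.305

From area = ½·x·y·sin Z, we get sin Z = 2·area/(x·y) ≈ 0.69058.
Taking the obtuse solution, ∠Z ≈ 136.32°.
Law of cosines then gives z ≈ 532.17.
Circumradius = z/(2 sin Z) ≈ 385.3.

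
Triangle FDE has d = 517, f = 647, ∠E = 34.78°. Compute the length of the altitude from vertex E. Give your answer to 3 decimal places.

h_E ≈ 516.606

By the law of cosines, e² = f² + d² − 2·f·d·cos E = 1.3642e+05, so e ≈ 369.35.
Area = ½·f·d·sin E ≈ 95404.
The altitude from E has length 2·area/e ≈ 516.61.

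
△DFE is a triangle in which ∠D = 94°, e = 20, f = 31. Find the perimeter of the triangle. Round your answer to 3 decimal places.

By the law of cosines, d² = f² + e² − 2·f·e·cos D = 1447.5, so d ≈ 38.046.
Semiperimeter s = (38.046+31+20)/2 = 44.523.
Perimeter = 38.046 + 31 + 20 = 89.046.

89.046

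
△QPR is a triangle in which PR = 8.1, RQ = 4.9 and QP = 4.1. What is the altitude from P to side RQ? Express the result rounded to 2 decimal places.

Semiperimeter s = (8.1 + 4.9 + 4.1)/2 = 8.55.
Heron's formula: area = √(8.55·0.45·3.65·4.45) ≈ 7.9053.
The altitude from P has length 2·area/RQ ≈ 3.2266.

h_P ≈ 3.23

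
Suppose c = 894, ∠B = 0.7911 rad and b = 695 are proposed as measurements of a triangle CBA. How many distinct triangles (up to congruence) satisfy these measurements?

2

c·sin B = 894·sin(0.7911 rad) ≈ 635.7.
Since c sin B < b < c (635.7 < 695 < 894), two triangles exist.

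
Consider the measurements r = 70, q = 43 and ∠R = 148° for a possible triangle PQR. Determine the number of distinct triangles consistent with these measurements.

q·sin R = 43·sin(148°) ≈ 22.79.
Since ∠R is not acute, a triangle exists only if r > q; here r > q, so there is exactly one triangle.

1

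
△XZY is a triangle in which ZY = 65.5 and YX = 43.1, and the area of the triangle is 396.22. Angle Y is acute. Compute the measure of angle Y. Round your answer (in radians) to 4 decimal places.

0.2845

From area = ½·ZY·YX·sin Y, we get sin Y = 2·area/(ZY·YX) ≈ 0.28070.
Taking the acute solution, ∠Y ≈ 0.2845 rad.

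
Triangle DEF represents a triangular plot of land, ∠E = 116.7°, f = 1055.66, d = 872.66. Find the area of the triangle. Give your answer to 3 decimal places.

Area = ½·f·d·sin E ≈ 4.115e+05.

area ≈ 411501.270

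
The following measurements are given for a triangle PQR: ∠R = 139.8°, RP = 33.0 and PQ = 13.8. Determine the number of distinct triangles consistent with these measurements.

RP·sin R = 33.0·sin(139.8°) ≈ 21.3.
Since ∠R is not acute, a triangle exists only if PQ > RP; here PQ ≤ RP, so there is no triangle.

0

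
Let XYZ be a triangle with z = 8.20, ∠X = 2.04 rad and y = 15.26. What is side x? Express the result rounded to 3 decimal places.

By the law of cosines, x² = y² + z² − 2·y·z·cos X = 413.27, so x ≈ 20.329.

20.329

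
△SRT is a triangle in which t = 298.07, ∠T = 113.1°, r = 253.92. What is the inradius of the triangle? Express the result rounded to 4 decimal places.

Law of sines: sin R = r·sin T/t ≈ 0.78358.
Since t ≥ r, only the acute value applies: ∠R ≈ 51.59°.
Then ∠S = 180° − ∠T − ∠R ≈ 15.31°.
Law of sines gives s = t·sin S/sin T ≈ 85.567.
Area = ½·t·r·sin S ≈ 9992.5.
Semiperimeter p = (85.567+253.92+298.07)/2 = 318.78.
Inradius = area/p = 9992.5/318.78 ≈ 31.346.

31.3463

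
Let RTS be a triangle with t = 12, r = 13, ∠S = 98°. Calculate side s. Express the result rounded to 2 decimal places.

By the law of cosines, s² = r² + t² − 2·r·t·cos S = 356.42, so s ≈ 18.879.

18.88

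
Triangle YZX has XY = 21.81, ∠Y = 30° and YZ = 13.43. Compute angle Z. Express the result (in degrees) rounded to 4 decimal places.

∠Z ≈ 116.5882°

By the law of cosines, ZX² = XY² + YZ² − 2·XY·YZ·cos Y = 148.71, so ZX ≈ 12.195.
Law of cosines again: cos Z = (YZ² + ZX² − XY²)/(2·YZ·ZX) ≈ -0.44758, so ∠Z ≈ 116.59°.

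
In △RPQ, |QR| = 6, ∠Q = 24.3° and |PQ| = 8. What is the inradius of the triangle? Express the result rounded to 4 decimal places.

By the law of cosines, |RP|² = |PQ|² + |QR|² − 2·|PQ|·|QR|·cos Q = 12.505, so |RP| ≈ 3.5363.
Area = ½·|PQ|·|QR|·sin Q ≈ 9.8763.
Semiperimeter s = (8+6+3.5363)/2 = 8.7681.
Inradius = area/s = 9.8763/8.7681 ≈ 1.1264.

r ≈ 1.1264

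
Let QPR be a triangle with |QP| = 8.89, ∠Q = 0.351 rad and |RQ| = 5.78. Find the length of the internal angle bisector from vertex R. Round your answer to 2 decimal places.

1.99

By the law of cosines, |PR|² = |RQ|² + |QP|² − 2·|RQ|·|QP|·cos Q = 15.938, so |PR| ≈ 3.9922.
Law of cosines again: cos R = (|PR|² + |RQ|² − |QP|²)/(2·|PR|·|RQ|) ≈ -0.64324, so ∠R ≈ 2.270 rad.
The bisector from R has length 2·|PR|·|RQ|·cos(∠R/2)/(|PR|+|RQ|) ≈ 1.9946.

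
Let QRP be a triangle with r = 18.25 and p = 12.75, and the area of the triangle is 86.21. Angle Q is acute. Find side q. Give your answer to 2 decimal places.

From area = ½·r·p·sin Q, we get sin Q = 2·area/(r·p) ≈ 0.74099.
Taking the acute solution, ∠Q ≈ 47.82°.
Law of cosines then gives q ≈ 13.532.

13.53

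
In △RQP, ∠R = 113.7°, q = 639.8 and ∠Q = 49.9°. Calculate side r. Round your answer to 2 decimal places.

765.88

The third angle is ∠P = 180° − ∠R − ∠Q = 16.40°.
Law of sines: r = q·sin R/sin Q ≈ 765.88.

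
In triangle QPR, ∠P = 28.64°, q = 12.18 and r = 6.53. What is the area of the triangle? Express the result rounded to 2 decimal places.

area ≈ 19.06

Area = ½·r·q·sin P ≈ 19.061.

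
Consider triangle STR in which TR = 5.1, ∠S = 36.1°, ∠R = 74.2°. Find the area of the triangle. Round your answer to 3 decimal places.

area ≈ 19.919

The third angle is ∠T = 180° − ∠R − ∠S = 69.70°.
Law of sines: RS = TR·sin T/sin S ≈ 8.1182.
Law of sines: ST = TR·sin R/sin S ≈ 8.3288.
Area = ½·TR·RS·sin R ≈ 19.919.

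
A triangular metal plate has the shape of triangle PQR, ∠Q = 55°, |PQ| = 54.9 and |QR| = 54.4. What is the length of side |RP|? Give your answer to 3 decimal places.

50.471

By the law of cosines, |RP|² = |PQ|² + |QR|² − 2·|PQ|·|QR|·cos Q = 2547.3, so |RP| ≈ 50.471.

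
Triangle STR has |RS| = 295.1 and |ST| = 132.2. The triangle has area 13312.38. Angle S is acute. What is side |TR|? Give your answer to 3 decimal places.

From area = ½·|RS|·|ST|·sin S, we get sin S = 2·area/(|RS|·|ST|) ≈ 0.68247.
Taking the acute solution, ∠S ≈ 43.04°.
Law of cosines then gives |TR| ≈ 218.02.

218.018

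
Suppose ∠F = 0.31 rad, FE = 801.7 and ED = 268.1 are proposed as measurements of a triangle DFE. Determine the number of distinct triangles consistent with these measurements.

2

FE·sin F = 801.7·sin(0.31 rad) ≈ 244.6.
Since FE sin F < ED < FE (244.6 < 268.1 < 801.7), two triangles exist.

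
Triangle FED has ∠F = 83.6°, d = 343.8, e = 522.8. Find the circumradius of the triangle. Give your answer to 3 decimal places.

By the law of cosines, f² = e² + d² − 2·e·d·cos F = 3.5145e+05, so f ≈ 592.83.
Area = ½·e·d·sin F ≈ 89309.
Circumradius = f/(2 sin F) ≈ 298.27.

R ≈ 298.274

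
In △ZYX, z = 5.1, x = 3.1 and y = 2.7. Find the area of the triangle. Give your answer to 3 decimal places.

3.511

Semiperimeter s = (5.1 + 2.7 + 3.1)/2 = 5.45.
Heron's formula: area = √(5.45·0.35·2.75·2.35) ≈ 3.511.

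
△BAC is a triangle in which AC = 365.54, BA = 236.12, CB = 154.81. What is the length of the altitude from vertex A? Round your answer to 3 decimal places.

Semiperimeter s = (365.54 + 154.81 + 236.12)/2 = 378.24.
Heron's formula: area = √(378.24·12.695·223.43·142.12) ≈ 12348.
The altitude from A has length 2·area/CB ≈ 159.52.

h_A ≈ 159.520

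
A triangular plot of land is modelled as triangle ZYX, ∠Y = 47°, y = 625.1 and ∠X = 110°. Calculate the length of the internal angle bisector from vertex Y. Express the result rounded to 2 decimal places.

t_Y ≈ 432.64

The third angle is ∠Z = 180° − ∠Y − ∠X = 23.00°.
Law of sines: z = y·sin Z/sin Y ≈ 333.96.
Law of sines: x = y·sin X/sin Y ≈ 803.17.
The bisector from Y has length 2·x·z·cos(∠Y/2)/(x+z) ≈ 432.64.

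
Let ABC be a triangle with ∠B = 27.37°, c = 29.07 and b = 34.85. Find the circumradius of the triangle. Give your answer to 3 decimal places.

R ≈ 37.902

Law of sines: sin C = c·sin B/b ≈ 0.38349.
Since b ≥ c, only the acute value applies: ∠C ≈ 22.55°.
Then ∠A = 180° − ∠B − ∠C ≈ 130.08°.
Law of sines gives a = b·sin A/sin B ≈ 58.001.
Circumradius = b/(2 sin B) ≈ 37.902.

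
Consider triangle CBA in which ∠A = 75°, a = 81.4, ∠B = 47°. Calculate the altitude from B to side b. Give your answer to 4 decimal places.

The third angle is ∠C = 180° − ∠B − ∠A = 58.00°.
Law of sines: c = a·sin C/sin A ≈ 71.466.
Law of sines: b = a·sin B/sin A ≈ 61.632.
Area = ½·a·c·sin B ≈ 2127.3.
The altitude from B has length 2·area/b ≈ 69.031.

69.0311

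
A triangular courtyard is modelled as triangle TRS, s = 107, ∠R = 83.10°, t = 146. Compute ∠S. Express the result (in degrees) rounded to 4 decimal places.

38.5833

By the law of cosines, r² = s² + t² − 2·s·t·cos R = 29011, so r ≈ 170.33.
Law of cosines again: cos S = (t² + r² − s²)/(2·t·r) ≈ 0.78170, so ∠S ≈ 38.58°.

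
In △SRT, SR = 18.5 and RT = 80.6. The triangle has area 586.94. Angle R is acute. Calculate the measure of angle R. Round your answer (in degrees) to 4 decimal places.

From area = ½·SR·RT·sin R, we get sin R = 2·area/(SR·RT) ≈ 0.78726.
Taking the acute solution, ∠R ≈ 51.93°.

51.9300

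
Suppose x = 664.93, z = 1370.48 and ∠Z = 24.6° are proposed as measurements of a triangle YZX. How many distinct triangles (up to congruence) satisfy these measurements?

1

x·sin Z = 664.93·sin(24.6°) ≈ 276.8.
Since z ≥ x, exactly one triangle exists.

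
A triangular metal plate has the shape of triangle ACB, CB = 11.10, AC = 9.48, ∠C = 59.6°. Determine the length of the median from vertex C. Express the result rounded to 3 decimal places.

m_C ≈ 8.938

By the law of cosines, BA² = AC² + CB² − 2·AC·CB·cos C = 106.58, so BA ≈ 10.324.
Median from C: ½√(2·AC² + 2·CB² − BA²) ≈ 8.9384.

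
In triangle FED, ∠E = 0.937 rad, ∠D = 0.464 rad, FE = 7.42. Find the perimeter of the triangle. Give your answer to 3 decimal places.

The third angle is ∠F = π − ∠E − ∠D = 1.741 rad.
Law of sines: ED = FE·sin F/sin D ≈ 16.342.
Law of sines: DF = FE·sin E/sin D ≈ 13.36.
Semiperimeter s = (16.342+13.36+7.42)/2 = 18.561.
Perimeter = 16.342 + 13.36 + 7.42 = 37.121.

perimeter ≈ 37.121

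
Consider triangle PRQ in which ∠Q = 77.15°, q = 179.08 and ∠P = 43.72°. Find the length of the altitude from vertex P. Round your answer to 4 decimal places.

h_P ≈ 153.7104

The third angle is ∠R = 180° − ∠Q − ∠P = 59.13°.
Law of sines: p = q·sin P/sin Q ≈ 126.95.
Law of sines: r = q·sin R/sin Q ≈ 157.66.
Area = ½·q·p·sin R ≈ 9756.6.
The altitude from P has length 2·area/p ≈ 153.71.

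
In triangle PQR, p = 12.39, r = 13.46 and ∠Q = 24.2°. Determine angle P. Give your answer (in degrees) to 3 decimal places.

66.972

By the law of cosines, q² = r² + p² − 2·r·p·cos Q = 30.456, so q ≈ 5.5187.
Law of cosines again: cos P = (q² + r² − p²)/(2·q·r) ≈ 0.39118, so ∠P ≈ 66.97°.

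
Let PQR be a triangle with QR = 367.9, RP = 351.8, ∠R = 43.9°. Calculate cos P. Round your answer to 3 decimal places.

cos P ≈ 0.322

By the law of cosines, PQ² = QR² + RP² − 2·QR·RP·cos R = 72596, so PQ ≈ 269.44.
Law of cosines again: cos P = (RP² + PQ² − QR²)/(2·RP·PQ) ≈ 0.32182, so ∠P ≈ 71.23°.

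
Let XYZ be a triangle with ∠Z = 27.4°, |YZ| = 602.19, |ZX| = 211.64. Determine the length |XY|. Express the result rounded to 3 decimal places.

By the law of cosines, |XY|² = |YZ|² + |ZX|² − 2·|YZ|·|ZX|·cos Z = 1.8112e+05, so |XY| ≈ 425.59.

425.587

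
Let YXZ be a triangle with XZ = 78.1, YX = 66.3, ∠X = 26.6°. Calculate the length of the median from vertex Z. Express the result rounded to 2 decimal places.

m_Z ≈ 50.68

By the law of cosines, ZY² = YX² + XZ² − 2·YX·XZ·cos X = 1235.4, so ZY ≈ 35.148.
Median from Z: ½√(2·XZ² + 2·ZY² − YX²) ≈ 50.681.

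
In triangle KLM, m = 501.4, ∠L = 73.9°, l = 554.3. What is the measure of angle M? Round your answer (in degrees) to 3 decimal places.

Law of sines: sin M = m·sin L/l ≈ 0.86909.
Since l ≥ m, only the acute value applies: ∠M ≈ 60.35°.
Then ∠K = 180° − ∠L − ∠M ≈ 45.75°.

∠M ≈ 60.353°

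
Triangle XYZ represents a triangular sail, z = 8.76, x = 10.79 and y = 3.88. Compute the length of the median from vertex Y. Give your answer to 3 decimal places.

m_Y ≈ 9.634

Median from Y: ½√(2·z² + 2·x² − y²) ≈ 9.6342.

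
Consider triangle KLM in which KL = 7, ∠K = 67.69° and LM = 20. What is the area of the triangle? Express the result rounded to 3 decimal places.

69.876

Law of sines: sin M = KL·sin K/LM ≈ 0.32380.
Since LM ≥ KL, only the acute value applies: ∠M ≈ 18.89°.
Then ∠L = 180° − ∠K − ∠M ≈ 93.42°.
Law of sines gives MK = LM·sin L/sin K ≈ 21.58.
Area = ½·LM·KL·sin L ≈ 69.876.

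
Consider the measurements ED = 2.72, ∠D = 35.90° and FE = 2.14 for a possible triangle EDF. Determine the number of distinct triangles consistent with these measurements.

2

ED·sin D = 2.72·sin(35.90°) ≈ 1.595.
Since ED sin D < FE < ED (1.595 < 2.14 < 2.72), two triangles exist.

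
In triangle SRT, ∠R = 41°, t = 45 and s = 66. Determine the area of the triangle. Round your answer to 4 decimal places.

area ≈ 974.2477

Area = ½·t·s·sin R ≈ 974.25.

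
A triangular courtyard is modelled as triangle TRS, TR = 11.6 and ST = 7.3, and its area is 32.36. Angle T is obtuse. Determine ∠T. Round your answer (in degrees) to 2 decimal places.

∠T ≈ 130.16°

From area = ½·ST·TR·sin T, we get sin T = 2·area/(ST·TR) ≈ 0.76429.
Taking the obtuse solution, ∠T ≈ 130.16°.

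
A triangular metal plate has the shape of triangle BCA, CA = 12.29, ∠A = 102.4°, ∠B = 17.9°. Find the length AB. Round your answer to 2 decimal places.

34.52

The third angle is ∠C = 180° − ∠A − ∠B = 59.70°.
Law of sines: AB = CA·sin C/sin B ≈ 34.524.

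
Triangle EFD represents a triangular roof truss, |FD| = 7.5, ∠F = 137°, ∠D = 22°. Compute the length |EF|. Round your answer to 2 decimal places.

7.84

The third angle is ∠E = 180° − ∠F − ∠D = 21.00°.
Law of sines: |EF| = |FD|·sin D/sin E ≈ 7.8398.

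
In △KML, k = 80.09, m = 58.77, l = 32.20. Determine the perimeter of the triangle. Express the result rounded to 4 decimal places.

perimeter ≈ 171.0600

Perimeter = 80.09 + 58.77 + 32.2 = 171.06.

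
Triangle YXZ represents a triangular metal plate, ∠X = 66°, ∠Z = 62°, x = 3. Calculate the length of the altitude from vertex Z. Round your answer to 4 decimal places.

The third angle is ∠Y = 180° − ∠X − ∠Z = 52.00°.
Law of sines: y = x·sin Y/sin X ≈ 2.5878.
Law of sines: z = x·sin Z/sin X ≈ 2.8995.
Area = ½·x·y·sin Z ≈ 3.4273.
The altitude from Z has length 2·area/z ≈ 2.364.

h_Z ≈ 2.3640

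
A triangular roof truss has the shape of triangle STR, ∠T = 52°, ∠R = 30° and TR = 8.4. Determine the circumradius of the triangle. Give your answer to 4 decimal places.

4.2413

The third angle is ∠S = 180° − ∠T − ∠R = 98.00°.
Law of sines: RS = TR·sin T/sin S ≈ 6.6843.
Law of sines: ST = TR·sin R/sin S ≈ 4.2413.
Circumradius = TR/(2 sin S) ≈ 4.2413.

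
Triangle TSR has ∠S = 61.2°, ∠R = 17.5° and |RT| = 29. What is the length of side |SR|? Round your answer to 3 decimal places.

The third angle is ∠T = 180° − ∠S − ∠R = 101.30°.
Law of sines: |SR| = |RT|·sin T/sin S ≈ 32.452.

32.452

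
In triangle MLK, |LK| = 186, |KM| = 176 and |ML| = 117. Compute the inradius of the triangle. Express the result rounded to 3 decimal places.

Semiperimeter s = (186 + 176 + 117)/2 = 239.5.
Heron's formula: area = √(239.5·53.5·63.5·122.5) ≈ 9983.5.
Inradius = area/s = 9983.5/239.5 ≈ 41.685.

r ≈ 41.685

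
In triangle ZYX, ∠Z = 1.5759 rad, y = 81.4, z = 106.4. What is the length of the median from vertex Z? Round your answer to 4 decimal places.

52.9334

Law of sines: sin Y = y·sin Z/z ≈ 0.76503.
Since z ≥ y, only the acute value applies: ∠Y ≈ 0.8711 rad.
Then ∠X = π − ∠Z − ∠Y ≈ 0.6946 rad.
Law of sines gives x = z·sin X/sin Z ≈ 68.106.
Median from Z: ½√(2·y² + 2·x² − z²) ≈ 52.933.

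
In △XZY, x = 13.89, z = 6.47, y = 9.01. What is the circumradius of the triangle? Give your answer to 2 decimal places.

By the law of cosines, cos X = (z² + y² − x²) / (2·z·y) ≈ -0.59946, so ∠X ≈ 2.2136 rad.
Circumradius = x/(2 sin X) ≈ 8.6769.

8.68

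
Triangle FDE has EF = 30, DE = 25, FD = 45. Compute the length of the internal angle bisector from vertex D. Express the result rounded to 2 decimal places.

t_D ≈ 30.30

By the law of cosines, cos D = (FD² + DE² − EF²) / (2·FD·DE) ≈ 0.77778, so ∠D ≈ 38.94°.
The bisector from D has length 2·FD·DE·cos(∠D/2)/(FD+DE) ≈ 30.305.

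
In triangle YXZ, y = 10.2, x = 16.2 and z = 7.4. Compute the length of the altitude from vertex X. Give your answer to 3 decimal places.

Semiperimeter s = (10.2 + 16.2 + 7.4)/2 = 16.9.
Heron's formula: area = √(16.9·6.7·0.7·9.5) ≈ 27.44.
The altitude from X has length 2·area/x ≈ 3.3877.

h_X ≈ 3.388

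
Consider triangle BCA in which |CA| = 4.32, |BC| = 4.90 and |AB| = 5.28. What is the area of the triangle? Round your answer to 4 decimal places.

9.9168

Semiperimeter s = (4.32 + 5.28 + 4.9)/2 = 7.25.
Heron's formula: area = √(7.25·2.93·1.97·2.35) ≈ 9.9168.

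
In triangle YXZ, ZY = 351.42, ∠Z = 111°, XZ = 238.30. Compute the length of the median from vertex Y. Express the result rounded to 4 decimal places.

409.5164

By the law of cosines, YX² = XZ² + ZY² − 2·XZ·ZY·cos Z = 2.403e+05, so YX ≈ 490.21.
Median from Y: ½√(2·ZY² + 2·YX² − XZ²) ≈ 409.52.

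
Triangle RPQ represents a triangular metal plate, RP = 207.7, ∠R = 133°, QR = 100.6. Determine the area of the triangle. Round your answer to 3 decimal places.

area ≈ 7640.679

Area = ½·QR·RP·sin R ≈ 7640.7.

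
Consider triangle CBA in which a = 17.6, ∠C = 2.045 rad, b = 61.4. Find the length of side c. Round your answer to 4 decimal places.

By the law of cosines, c² = b² + a² − 2·b·a·cos C = 5066.6, so c ≈ 71.18.

71.1802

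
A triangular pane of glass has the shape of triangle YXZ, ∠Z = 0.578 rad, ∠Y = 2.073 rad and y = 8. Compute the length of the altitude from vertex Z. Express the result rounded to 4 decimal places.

The third angle is ∠X = π − ∠Z − ∠Y = 0.491 rad.
Law of sines: x = y·sin X/sin Y ≈ 4.3002.
Law of sines: z = y·sin Z/sin Y ≈ 4.9865.
Area = ½·y·x·sin Z ≈ 9.3976.
The altitude from Z has length 2·area/z ≈ 3.7692.

3.7692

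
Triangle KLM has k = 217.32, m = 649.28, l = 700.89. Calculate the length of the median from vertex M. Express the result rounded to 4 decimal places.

404.7793

Median from M: ½√(2·k² + 2·l² − m²) ≈ 404.78.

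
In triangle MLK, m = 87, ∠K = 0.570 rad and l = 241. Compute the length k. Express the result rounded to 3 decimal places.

174.200

By the law of cosines, k² = m² + l² − 2·m·l·cos K = 30346, so k ≈ 174.2.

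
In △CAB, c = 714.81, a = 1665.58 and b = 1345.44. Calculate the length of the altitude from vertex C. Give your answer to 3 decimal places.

h_C ≈ 1307.596

Semiperimeter s = (714.81 + 1665.6 + 1345.4)/2 = 1862.9.
Heron's formula: area = √(1862.9·1148.1·197.34·517.47) ≈ 4.6734e+05.
The altitude from C has length 2·area/c ≈ 1307.6.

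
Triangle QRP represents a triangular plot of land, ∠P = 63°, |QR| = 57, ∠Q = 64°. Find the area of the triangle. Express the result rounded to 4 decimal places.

The third angle is ∠R = 180° − ∠P − ∠Q = 53.00°.
Law of sines: |RP| = |QR|·sin Q/sin P ≈ 57.498.
Law of sines: |PQ| = |QR|·sin R/sin P ≈ 51.091.
Area = ½·|QR|·|RP|·sin R ≈ 1308.7.

1308.7227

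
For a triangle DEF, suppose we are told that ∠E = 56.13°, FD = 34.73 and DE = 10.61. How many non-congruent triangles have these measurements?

1

DE·sin E = 10.61·sin(56.13°) ≈ 8.81.
Since FD ≥ DE, exactly one triangle exists.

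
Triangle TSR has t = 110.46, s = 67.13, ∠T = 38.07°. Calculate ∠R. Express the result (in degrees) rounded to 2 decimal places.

Law of sines: sin S = s·sin T/t ≈ 0.37474.
Since t ≥ s, only the acute value applies: ∠S ≈ 22.01°.
Then ∠R = 180° − ∠T − ∠S ≈ 119.92°.

∠R ≈ 119.92°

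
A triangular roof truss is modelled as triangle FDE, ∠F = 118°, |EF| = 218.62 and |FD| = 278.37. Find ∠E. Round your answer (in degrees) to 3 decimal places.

∠E ≈ 35.132°

By the law of cosines, |DE|² = |EF|² + |FD|² − 2·|EF|·|FD|·cos F = 1.8243e+05, so |DE| ≈ 427.11.
Law of cosines again: cos E = (|DE|² + |EF|² − |FD|²)/(2·|DE|·|EF|) ≈ 0.81783, so ∠E ≈ 35.13°.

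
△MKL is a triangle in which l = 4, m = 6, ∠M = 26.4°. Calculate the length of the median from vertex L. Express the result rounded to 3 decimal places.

m_L ≈ 7.574

Law of sines: sin L = l·sin M/m ≈ 0.29642.
Since m ≥ l, only the acute value applies: ∠L ≈ 17.24°.
Then ∠K = 180° − ∠M − ∠L ≈ 136.36°.
Law of sines gives k = m·sin K/sin M ≈ 9.3132.
Median from L: ½√(2·m² + 2·k² − l²) ≈ 7.5741.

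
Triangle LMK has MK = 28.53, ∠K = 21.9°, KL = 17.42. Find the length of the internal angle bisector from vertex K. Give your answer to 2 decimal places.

t_K ≈ 21.24

By the law of cosines, LM² = MK² + KL² − 2·MK·KL·cos K = 195.16, so LM ≈ 13.97.
The bisector from K has length 2·MK·KL·cos(∠K/2)/(MK+KL) ≈ 21.238.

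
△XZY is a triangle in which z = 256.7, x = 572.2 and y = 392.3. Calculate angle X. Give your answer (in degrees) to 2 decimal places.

By the law of cosines, cos X = (z² + y² − x²) / (2·z·y) ≈ -0.53433, so ∠X ≈ 122.30°.

122.30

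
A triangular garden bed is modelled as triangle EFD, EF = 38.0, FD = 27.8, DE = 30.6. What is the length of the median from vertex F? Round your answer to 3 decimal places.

Median from F: ½√(2·EF² + 2·FD² − DE²) ≈ 29.569.

29.569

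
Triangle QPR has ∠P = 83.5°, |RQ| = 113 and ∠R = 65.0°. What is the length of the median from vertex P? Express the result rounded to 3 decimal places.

m_P ≈ 62.335

The third angle is ∠Q = 180° − ∠P − ∠R = 31.50°.
Law of sines: |PR| = |RQ|·sin Q/sin P ≈ 59.424.
Law of sines: |QP| = |RQ|·sin R/sin P ≈ 103.08.
Median from P: ½√(2·|QP|² + 2·|PR|² − |RQ|²) ≈ 62.335.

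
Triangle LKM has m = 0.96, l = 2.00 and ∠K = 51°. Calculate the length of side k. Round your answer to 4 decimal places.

By the law of cosines, k² = m² + l² − 2·m·l·cos K = 2.505, so k ≈ 1.5827.

1.5827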